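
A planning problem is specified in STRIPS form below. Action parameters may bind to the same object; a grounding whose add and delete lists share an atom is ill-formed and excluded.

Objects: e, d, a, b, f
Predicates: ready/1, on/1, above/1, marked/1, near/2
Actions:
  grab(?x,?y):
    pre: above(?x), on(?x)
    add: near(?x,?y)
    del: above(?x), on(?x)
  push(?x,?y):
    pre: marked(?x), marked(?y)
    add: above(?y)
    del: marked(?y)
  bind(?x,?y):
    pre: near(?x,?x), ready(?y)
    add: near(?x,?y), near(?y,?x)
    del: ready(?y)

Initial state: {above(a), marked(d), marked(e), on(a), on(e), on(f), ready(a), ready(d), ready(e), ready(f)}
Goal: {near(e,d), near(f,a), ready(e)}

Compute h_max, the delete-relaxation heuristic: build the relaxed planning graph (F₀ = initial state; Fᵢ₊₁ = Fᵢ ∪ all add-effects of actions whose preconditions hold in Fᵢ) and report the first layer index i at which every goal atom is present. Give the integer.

F0 = init (10 atoms)
F1 = F0 ∪ {above(d), above(e), near(a,a), near(a,b), near(a,d), near(a,e), near(a,f)}  (17 atoms)
F2 = F1 ∪ {near(d,a), near(e,a), near(e,b), near(e,d), near(e,e), near(e,f), near(f,a)}  (24 atoms)
goal ⊆ F2  ⇒  h_max = 2

2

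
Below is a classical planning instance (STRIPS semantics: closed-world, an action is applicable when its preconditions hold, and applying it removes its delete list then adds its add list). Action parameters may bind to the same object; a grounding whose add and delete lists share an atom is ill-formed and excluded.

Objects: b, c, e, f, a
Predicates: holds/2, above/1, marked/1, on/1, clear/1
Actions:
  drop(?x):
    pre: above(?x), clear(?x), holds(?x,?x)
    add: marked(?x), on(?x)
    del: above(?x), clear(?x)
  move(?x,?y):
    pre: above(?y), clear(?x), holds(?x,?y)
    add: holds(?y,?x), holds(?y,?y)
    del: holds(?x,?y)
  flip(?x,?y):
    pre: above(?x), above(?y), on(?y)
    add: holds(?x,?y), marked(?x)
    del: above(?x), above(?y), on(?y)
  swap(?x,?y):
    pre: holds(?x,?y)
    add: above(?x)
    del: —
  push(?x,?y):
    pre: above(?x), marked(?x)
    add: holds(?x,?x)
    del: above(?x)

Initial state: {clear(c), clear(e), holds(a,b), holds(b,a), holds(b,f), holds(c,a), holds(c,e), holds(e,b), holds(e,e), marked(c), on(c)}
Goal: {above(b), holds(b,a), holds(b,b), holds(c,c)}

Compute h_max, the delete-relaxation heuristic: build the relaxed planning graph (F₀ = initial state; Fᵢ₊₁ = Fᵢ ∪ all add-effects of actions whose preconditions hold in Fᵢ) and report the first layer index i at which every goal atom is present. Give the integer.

F0 = init (11 atoms)
F1 = F0 ∪ {above(a), above(b), above(c), above(e)}  (15 atoms)
F2 = F1 ∪ {holds(a,a), holds(a,c), holds(b,b), holds(b,c), holds(b,e), holds(c,c), holds(e,c), marked(a), marked(b), marked(e), on(e)}  (26 atoms)
goal ⊆ F2  ⇒  h_max = 2

2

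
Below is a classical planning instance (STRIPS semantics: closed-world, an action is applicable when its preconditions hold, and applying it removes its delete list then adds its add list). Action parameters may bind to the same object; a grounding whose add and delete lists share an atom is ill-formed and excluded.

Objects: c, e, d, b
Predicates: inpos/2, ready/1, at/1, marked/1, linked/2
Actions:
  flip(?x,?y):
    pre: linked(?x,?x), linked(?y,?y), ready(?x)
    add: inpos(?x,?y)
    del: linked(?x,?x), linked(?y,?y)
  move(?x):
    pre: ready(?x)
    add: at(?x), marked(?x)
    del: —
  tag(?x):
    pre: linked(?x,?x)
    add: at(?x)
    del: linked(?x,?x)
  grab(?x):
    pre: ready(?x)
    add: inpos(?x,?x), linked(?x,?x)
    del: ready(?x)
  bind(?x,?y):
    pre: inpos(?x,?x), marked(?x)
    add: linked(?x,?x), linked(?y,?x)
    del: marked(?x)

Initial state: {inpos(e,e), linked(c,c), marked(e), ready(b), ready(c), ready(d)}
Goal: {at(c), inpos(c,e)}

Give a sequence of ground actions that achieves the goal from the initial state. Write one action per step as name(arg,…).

move(c); bind(e,c); flip(c,e)

1. move(c)  →  {at(c), inpos(e,e), linked(c,c), marked(c), marked(e), ready(b), ready(c), ready(d)}
2. bind(e,c)  →  {at(c), inpos(e,e), linked(c,c), linked(c,e), linked(e,e), marked(c), ready(b), ready(c), ready(d)}
3. flip(c,e)  →  {at(c), inpos(c,e), inpos(e,e), linked(c,e), marked(c), ready(b), ready(c), ready(d)}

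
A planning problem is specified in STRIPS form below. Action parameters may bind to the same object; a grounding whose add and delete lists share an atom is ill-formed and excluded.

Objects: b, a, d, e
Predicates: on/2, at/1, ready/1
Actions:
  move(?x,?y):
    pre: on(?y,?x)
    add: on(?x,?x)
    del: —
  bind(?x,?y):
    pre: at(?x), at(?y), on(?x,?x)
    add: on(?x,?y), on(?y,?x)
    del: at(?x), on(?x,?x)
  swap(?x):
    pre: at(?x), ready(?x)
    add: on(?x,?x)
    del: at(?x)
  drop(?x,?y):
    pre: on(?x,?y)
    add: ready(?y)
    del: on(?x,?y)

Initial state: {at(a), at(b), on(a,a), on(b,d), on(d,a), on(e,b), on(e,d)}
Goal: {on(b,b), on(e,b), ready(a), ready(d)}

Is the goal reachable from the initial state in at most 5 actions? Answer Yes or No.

Yes

1. move(b,e)  →  {at(a), at(b), on(a,a), on(b,b), on(b,d), on(d,a), on(e,b), on(e,d)}
2. drop(b,d)  →  {at(a), at(b), on(a,a), on(b,b), on(d,a), on(e,b), on(e,d), ready(d)}
3. drop(a,a)  →  {at(a), at(b), on(b,b), on(d,a), on(e,b), on(e,d), ready(a), ready(d)}
optimal plan length = 3; 3 ≤ 5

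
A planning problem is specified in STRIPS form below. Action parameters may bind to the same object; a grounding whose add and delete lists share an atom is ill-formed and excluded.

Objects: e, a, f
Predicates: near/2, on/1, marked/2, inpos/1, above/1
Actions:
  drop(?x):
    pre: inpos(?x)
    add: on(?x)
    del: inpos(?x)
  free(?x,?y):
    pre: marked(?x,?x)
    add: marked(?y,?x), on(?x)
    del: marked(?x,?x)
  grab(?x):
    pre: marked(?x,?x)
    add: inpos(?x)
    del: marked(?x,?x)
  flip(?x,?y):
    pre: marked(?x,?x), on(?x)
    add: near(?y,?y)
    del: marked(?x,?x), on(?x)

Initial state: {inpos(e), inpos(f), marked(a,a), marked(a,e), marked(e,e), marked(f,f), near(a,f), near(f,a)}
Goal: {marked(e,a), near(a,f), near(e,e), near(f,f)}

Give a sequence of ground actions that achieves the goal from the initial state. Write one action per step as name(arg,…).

1. drop(e)  →  {inpos(f), marked(a,a), marked(a,e), marked(e,e), marked(f,f), near(a,f), near(f,a), on(e)}
2. drop(f)  →  {marked(a,a), marked(a,e), marked(e,e), marked(f,f), near(a,f), near(f,a), on(e), on(f)}
3. free(a,e)  →  {marked(a,e), marked(e,a), marked(e,e), marked(f,f), near(a,f), near(f,a), on(a), on(e), on(f)}
4. flip(e,e)  →  {marked(a,e), marked(e,a), marked(f,f), near(a,f), near(e,e), near(f,a), on(a), on(f)}
5. flip(f,f)  →  {marked(a,e), marked(e,a), near(a,f), near(e,e), near(f,a), near(f,f), on(a)}

drop(e); drop(f); free(a,e); flip(e,e); flip(f,f)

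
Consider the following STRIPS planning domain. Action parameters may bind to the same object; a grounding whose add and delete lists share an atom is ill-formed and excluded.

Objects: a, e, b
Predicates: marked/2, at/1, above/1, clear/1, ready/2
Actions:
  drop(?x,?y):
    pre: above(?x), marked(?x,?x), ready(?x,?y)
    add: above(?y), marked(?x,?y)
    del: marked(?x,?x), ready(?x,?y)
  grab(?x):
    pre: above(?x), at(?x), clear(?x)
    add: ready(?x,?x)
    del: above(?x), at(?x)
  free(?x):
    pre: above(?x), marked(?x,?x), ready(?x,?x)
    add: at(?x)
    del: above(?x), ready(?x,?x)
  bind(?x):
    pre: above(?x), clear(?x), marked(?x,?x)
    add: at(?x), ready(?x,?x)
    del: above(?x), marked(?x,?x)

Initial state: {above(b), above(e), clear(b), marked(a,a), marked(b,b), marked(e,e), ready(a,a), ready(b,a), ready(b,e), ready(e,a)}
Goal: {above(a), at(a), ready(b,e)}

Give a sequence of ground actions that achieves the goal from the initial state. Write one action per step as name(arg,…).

1. drop(e,a)  →  {above(a), above(b), above(e), clear(b), marked(a,a), marked(b,b), marked(e,a), ready(a,a), ready(b,a), ready(b,e)}
2. free(a)  →  {above(b), above(e), at(a), clear(b), marked(a,a), marked(b,b), marked(e,a), ready(b,a), ready(b,e)}
3. drop(b,a)  →  {above(a), above(b), above(e), at(a), clear(b), marked(a,a), marked(b,a), marked(e,a), ready(b,e)}

drop(e,a); free(a); drop(b,a)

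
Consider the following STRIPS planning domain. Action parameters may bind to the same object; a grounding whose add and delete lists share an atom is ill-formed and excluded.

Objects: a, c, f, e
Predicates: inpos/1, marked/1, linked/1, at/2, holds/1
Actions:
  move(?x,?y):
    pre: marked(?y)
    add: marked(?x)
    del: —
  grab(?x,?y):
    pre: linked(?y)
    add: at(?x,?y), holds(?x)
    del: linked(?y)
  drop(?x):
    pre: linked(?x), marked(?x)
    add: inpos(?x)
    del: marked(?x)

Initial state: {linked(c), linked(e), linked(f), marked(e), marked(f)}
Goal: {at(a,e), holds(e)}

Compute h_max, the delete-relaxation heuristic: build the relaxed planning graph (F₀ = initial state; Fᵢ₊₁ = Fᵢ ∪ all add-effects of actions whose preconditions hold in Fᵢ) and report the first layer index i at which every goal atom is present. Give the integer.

1

F0 = init (5 atoms)
F1 = F0 ∪ {at(a,c), at(a,e), at(a,f), at(c,c), at(c,e), at(c,f), at(e,c), at(e,e), at(e,f), at(f,c), at(f,e), at(f,f), holds(a), holds(c), holds(e), holds(f), inpos(e), inpos(f), marked(a), marked(c)}  (25 atoms)
goal ⊆ F1  ⇒  h_max = 1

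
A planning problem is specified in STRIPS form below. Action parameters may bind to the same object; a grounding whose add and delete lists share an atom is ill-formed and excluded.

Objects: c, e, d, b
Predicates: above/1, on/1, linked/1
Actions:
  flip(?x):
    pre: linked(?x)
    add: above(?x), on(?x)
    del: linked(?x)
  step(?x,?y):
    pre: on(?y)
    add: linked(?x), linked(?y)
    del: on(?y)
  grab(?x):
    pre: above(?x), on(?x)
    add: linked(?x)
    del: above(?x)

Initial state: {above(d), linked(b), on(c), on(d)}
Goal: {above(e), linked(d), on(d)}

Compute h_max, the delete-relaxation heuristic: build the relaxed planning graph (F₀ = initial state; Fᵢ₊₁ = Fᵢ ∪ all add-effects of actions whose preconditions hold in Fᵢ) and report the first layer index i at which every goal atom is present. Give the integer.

2

F0 = init (4 atoms)
F1 = F0 ∪ {above(b), linked(c), linked(d), linked(e), on(b)}  (9 atoms)
F2 = F1 ∪ {above(c), above(e), on(e)}  (12 atoms)
goal ⊆ F2  ⇒  h_max = 2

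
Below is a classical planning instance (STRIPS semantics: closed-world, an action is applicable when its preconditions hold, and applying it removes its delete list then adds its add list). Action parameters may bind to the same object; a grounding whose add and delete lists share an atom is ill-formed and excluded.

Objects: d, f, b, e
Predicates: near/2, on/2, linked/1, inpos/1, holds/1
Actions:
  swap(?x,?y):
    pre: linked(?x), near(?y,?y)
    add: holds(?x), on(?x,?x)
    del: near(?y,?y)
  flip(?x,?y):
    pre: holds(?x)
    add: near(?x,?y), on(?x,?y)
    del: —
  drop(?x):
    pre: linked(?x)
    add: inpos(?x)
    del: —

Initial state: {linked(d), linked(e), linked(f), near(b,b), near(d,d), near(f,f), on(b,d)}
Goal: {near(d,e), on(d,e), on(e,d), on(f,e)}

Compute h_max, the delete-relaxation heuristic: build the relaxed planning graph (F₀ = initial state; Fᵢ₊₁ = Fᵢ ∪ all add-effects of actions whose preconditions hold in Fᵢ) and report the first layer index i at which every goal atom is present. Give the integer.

2

F0 = init (7 atoms)
F1 = F0 ∪ {holds(d), holds(e), holds(f), inpos(d), inpos(e), inpos(f), on(d,d), on(e,e), on(f,f)}  (16 atoms)
F2 = F1 ∪ {near(d,b), near(d,e), near(d,f), near(e,b), near(e,d), near(e,e), near(e,f), near(f,b), near(f,d), near(f,e), on(d,b), on(d,e), on(d,f), on(e,b), on(e,d), on(e,f), on(f,b), on(f,d), on(f,e)}  (35 atoms)
goal ⊆ F2  ⇒  h_max = 2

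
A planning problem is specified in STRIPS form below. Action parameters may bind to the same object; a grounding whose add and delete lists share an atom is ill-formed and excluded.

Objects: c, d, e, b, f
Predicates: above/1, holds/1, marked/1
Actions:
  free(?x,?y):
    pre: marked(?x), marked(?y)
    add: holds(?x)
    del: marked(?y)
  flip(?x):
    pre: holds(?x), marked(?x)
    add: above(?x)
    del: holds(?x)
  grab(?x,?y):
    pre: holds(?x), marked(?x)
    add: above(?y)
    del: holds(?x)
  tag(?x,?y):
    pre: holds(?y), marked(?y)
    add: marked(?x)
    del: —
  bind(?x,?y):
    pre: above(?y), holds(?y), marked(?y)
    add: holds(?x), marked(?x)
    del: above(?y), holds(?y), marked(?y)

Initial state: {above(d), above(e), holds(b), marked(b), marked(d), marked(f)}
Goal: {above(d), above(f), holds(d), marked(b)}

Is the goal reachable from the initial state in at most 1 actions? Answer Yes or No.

No

1. free(d,d)  →  {above(d), above(e), holds(b), holds(d), marked(b), marked(f)}
2. grab(b,f)  →  {above(d), above(e), above(f), holds(d), marked(b), marked(f)}
optimal plan length = 2; 2 > 1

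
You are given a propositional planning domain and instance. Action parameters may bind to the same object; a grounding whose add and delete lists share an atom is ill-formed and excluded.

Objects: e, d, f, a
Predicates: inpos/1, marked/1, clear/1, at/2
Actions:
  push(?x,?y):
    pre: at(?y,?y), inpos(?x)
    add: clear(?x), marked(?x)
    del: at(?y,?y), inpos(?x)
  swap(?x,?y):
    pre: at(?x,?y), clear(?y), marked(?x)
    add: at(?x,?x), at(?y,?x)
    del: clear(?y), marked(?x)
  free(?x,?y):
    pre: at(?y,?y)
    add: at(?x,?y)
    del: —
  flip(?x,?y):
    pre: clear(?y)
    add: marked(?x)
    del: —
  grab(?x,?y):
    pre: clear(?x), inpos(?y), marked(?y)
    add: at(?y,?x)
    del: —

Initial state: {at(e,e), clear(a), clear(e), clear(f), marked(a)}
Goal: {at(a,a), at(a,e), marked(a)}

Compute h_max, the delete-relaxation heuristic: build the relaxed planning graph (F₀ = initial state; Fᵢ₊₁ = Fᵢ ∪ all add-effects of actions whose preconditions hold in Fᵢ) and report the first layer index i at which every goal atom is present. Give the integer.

2

F0 = init (5 atoms)
F1 = F0 ∪ {at(a,e), at(d,e), at(f,e), marked(d), marked(e), marked(f)}  (11 atoms)
F2 = F1 ∪ {at(a,a), at(d,d), at(e,a), at(e,d), at(e,f), at(f,f)}  (17 atoms)
goal ⊆ F2  ⇒  h_max = 2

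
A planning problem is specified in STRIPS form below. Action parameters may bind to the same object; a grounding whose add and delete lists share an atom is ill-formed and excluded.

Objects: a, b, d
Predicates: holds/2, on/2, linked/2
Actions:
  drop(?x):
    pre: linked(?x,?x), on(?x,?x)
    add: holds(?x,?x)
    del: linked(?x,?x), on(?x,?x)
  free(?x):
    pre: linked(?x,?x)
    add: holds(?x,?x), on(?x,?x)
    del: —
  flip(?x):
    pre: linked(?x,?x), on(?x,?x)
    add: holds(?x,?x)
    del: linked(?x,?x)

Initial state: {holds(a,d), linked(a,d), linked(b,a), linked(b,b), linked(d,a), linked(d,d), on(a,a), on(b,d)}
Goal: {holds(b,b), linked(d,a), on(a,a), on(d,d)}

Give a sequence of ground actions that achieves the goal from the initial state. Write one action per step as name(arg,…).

free(b); free(d)

1. free(b)  →  {holds(a,d), holds(b,b), linked(a,d), linked(b,a), linked(b,b), linked(d,a), linked(d,d), on(a,a), on(b,b), on(b,d)}
2. free(d)  →  {holds(a,d), holds(b,b), holds(d,d), linked(a,d), linked(b,a), linked(b,b), linked(d,a), linked(d,d), on(a,a), on(b,b), on(b,d), on(d,d)}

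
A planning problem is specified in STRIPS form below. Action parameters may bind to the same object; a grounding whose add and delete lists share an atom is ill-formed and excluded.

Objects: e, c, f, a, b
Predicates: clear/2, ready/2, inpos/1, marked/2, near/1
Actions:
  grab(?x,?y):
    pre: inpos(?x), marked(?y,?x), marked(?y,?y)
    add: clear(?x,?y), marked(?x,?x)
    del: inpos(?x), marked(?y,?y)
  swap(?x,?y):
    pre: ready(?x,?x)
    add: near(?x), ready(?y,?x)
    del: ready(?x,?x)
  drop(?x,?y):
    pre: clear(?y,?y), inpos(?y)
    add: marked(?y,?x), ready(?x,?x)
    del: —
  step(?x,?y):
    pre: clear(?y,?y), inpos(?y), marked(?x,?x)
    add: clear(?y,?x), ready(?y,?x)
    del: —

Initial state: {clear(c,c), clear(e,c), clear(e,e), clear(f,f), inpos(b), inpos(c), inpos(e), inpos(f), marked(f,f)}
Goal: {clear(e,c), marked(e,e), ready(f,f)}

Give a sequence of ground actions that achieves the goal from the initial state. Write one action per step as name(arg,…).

1. drop(e,e)  →  {clear(c,c), clear(e,c), clear(e,e), clear(f,f), inpos(b), inpos(c), inpos(e), inpos(f), marked(e,e), marked(f,f), ready(e,e)}
2. drop(f,e)  →  {clear(c,c), clear(e,c), clear(e,e), clear(f,f), inpos(b), inpos(c), inpos(e), inpos(f), marked(e,e), marked(e,f), marked(f,f), ready(e,e), ready(f,f)}

drop(e,e); drop(f,e)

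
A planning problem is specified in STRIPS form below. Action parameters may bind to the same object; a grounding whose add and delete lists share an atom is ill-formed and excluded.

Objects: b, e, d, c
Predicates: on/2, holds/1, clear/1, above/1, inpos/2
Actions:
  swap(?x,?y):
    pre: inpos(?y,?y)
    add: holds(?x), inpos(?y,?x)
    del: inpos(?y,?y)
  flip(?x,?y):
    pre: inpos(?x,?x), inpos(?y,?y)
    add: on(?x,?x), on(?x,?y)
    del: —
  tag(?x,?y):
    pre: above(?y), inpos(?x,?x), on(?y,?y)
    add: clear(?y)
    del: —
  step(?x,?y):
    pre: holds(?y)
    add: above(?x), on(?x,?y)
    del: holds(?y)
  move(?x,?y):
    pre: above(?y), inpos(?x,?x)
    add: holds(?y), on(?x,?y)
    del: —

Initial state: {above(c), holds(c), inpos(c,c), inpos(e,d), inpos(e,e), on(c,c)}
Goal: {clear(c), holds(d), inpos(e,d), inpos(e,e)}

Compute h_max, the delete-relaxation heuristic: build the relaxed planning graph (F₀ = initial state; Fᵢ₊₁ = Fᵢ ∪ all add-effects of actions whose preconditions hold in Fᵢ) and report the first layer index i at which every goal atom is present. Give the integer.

1

F0 = init (6 atoms)
F1 = F0 ∪ {above(b), above(d), above(e), clear(c), holds(b), holds(d), holds(e), inpos(c,b), inpos(c,d), inpos(c,e), inpos(e,b), inpos(e,c), on(b,c), on(c,e), on(d,c), on(e,c), on(e,e)}  (23 atoms)
goal ⊆ F1  ⇒  h_max = 1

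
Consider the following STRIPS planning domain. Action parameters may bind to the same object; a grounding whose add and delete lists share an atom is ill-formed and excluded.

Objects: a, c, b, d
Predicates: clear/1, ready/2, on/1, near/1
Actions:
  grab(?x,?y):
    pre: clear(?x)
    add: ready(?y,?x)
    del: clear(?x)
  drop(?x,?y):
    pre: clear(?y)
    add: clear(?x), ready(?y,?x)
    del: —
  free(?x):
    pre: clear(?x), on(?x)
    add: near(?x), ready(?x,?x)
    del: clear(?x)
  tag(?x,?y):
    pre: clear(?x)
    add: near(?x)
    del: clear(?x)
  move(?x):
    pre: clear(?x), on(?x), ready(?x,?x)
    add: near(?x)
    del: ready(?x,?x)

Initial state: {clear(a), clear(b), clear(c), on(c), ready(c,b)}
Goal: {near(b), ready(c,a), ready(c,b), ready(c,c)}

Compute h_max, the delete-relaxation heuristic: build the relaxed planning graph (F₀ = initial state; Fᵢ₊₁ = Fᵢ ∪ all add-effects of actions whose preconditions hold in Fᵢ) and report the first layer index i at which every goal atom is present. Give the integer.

1

F0 = init (5 atoms)
F1 = F0 ∪ {clear(d), near(a), near(b), near(c), ready(a,a), ready(a,b), ready(a,c), ready(a,d), ready(b,a), ready(b,b), ready(b,c), ready(b,d), ready(c,a), ready(c,c), ready(c,d), ready(d,a), ready(d,b), ready(d,c)}  (23 atoms)
goal ⊆ F1  ⇒  h_max = 1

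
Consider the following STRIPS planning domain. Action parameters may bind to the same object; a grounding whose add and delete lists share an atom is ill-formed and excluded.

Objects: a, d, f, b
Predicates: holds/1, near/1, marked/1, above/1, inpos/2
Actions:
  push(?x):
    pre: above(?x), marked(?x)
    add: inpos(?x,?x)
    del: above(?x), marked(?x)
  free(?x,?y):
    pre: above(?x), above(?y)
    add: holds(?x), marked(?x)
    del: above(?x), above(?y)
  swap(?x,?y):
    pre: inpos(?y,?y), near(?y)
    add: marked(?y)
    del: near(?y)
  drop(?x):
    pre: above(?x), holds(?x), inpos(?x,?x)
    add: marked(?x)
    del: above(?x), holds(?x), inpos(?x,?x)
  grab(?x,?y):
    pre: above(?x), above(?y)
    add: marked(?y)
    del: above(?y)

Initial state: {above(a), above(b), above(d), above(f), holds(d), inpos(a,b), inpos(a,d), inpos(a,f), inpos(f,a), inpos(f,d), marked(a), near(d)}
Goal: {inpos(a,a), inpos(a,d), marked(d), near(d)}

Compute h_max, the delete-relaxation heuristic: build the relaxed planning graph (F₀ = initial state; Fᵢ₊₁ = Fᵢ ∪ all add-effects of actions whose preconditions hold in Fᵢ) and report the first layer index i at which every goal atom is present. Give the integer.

F0 = init (12 atoms)
F1 = F0 ∪ {holds(a), holds(b), holds(f), inpos(a,a), marked(b), marked(d), marked(f)}  (19 atoms)
goal ⊆ F1  ⇒  h_max = 1

1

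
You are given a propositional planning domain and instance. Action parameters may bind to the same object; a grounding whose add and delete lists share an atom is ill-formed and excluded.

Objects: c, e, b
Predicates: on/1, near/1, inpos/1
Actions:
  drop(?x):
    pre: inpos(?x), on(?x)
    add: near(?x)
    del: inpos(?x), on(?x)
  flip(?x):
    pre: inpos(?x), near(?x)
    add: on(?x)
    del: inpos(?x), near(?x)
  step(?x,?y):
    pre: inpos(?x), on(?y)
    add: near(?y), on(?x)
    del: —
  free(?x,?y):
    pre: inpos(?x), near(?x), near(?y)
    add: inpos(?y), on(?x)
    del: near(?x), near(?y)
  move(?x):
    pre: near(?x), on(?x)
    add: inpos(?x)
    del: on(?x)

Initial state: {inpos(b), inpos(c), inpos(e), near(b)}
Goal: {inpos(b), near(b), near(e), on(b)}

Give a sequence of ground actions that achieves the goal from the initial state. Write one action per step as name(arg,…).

1. free(b,b)  →  {inpos(b), inpos(c), inpos(e), on(b)}
2. step(e,b)  →  {inpos(b), inpos(c), inpos(e), near(b), on(b), on(e)}
3. drop(e)  →  {inpos(b), inpos(c), near(b), near(e), on(b)}

free(b,b); step(e,b); drop(e)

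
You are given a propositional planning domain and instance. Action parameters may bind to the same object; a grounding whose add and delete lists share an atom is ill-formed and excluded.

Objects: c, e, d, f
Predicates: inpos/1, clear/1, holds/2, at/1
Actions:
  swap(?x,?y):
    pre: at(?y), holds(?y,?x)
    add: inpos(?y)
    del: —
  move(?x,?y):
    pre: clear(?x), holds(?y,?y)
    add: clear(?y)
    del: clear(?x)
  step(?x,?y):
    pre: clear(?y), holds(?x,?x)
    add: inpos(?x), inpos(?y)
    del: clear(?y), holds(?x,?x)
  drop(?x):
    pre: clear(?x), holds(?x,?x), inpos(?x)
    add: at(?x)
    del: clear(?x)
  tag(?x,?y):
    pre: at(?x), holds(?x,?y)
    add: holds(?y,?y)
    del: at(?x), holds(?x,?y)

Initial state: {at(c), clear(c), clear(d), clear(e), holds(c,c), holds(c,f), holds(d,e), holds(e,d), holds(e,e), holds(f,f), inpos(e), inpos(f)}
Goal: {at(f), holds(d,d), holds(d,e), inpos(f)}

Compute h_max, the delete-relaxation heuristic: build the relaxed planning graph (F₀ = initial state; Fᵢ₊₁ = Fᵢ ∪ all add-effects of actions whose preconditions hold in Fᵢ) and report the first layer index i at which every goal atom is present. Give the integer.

F0 = init (12 atoms)
F1 = F0 ∪ {at(e), clear(f), inpos(c), inpos(d)}  (16 atoms)
F2 = F1 ∪ {at(f), holds(d,d)}  (18 atoms)
goal ⊆ F2  ⇒  h_max = 2

2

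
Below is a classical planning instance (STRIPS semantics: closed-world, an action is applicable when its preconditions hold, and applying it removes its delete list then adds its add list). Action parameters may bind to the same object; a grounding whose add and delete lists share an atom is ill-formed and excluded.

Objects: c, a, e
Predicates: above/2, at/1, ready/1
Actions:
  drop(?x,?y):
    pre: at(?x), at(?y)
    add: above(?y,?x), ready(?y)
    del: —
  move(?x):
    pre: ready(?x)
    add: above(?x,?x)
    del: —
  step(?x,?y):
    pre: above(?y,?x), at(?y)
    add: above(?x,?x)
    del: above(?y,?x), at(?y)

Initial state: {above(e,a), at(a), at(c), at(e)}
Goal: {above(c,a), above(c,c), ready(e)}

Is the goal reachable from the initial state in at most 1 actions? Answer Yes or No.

No

1. drop(c,c)  →  {above(c,c), above(e,a), at(a), at(c), at(e), ready(c)}
2. drop(c,e)  →  {above(c,c), above(e,a), above(e,c), at(a), at(c), at(e), ready(c), ready(e)}
3. drop(a,c)  →  {above(c,a), above(c,c), above(e,a), above(e,c), at(a), at(c), at(e), ready(c), ready(e)}
optimal plan length = 3; 3 > 1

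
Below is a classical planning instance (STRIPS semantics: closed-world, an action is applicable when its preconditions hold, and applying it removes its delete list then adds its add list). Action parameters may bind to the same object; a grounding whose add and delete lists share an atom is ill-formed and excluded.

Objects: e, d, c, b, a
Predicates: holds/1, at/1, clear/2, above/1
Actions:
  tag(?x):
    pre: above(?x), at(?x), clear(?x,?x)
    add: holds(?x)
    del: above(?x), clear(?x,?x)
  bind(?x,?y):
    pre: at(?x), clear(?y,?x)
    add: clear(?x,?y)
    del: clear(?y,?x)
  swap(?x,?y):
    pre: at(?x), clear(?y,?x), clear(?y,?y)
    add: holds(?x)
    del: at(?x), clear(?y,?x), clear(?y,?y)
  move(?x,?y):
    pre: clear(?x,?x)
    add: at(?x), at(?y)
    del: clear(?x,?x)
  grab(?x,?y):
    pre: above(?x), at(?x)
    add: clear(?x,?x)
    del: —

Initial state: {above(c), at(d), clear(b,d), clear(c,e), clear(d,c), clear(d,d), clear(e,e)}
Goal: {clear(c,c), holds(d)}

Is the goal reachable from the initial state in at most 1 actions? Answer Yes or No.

1. swap(d,d)  →  {above(c), clear(b,d), clear(c,e), clear(d,c), clear(e,e), holds(d)}
2. move(e,c)  →  {above(c), at(c), at(e), clear(b,d), clear(c,e), clear(d,c), holds(d)}
3. grab(c,e)  →  {above(c), at(c), at(e), clear(b,d), clear(c,c), clear(c,e), clear(d,c), holds(d)}
optimal plan length = 3; 3 > 1

No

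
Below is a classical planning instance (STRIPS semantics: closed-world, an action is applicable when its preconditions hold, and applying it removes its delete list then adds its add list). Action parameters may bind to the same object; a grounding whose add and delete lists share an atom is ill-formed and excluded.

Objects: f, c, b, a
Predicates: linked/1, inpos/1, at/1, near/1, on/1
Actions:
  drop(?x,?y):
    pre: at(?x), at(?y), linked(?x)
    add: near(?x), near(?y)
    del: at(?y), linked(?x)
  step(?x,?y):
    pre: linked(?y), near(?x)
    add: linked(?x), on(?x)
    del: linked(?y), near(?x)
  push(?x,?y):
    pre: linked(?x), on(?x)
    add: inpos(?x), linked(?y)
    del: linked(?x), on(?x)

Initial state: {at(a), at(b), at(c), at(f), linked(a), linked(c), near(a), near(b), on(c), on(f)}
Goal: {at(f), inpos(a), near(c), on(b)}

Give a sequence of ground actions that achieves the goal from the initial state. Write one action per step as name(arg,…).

1. drop(c,c)  →  {at(a), at(b), at(f), linked(a), near(a), near(b), near(c), on(c), on(f)}
2. step(b,a)  →  {at(a), at(b), at(f), linked(b), near(a), near(c), on(b), on(c), on(f)}
3. step(a,b)  →  {at(a), at(b), at(f), linked(a), near(c), on(a), on(b), on(c), on(f)}
4. push(a,f)  →  {at(a), at(b), at(f), inpos(a), linked(f), near(c), on(b), on(c), on(f)}

drop(c,c); step(b,a); step(a,b); push(a,f)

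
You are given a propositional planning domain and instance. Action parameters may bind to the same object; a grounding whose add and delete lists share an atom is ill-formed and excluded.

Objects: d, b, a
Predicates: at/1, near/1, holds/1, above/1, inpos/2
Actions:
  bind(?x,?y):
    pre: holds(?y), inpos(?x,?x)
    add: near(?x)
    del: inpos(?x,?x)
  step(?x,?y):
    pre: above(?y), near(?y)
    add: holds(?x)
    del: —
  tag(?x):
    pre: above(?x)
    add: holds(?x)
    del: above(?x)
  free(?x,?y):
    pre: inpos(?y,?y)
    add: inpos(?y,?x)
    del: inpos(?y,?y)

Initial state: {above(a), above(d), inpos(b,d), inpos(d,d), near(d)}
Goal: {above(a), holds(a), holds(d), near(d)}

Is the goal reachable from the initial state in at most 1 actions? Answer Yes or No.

No

1. step(d,d)  →  {above(a), above(d), holds(d), inpos(b,d), inpos(d,d), near(d)}
2. step(a,d)  →  {above(a), above(d), holds(a), holds(d), inpos(b,d), inpos(d,d), near(d)}
optimal plan length = 2; 2 > 1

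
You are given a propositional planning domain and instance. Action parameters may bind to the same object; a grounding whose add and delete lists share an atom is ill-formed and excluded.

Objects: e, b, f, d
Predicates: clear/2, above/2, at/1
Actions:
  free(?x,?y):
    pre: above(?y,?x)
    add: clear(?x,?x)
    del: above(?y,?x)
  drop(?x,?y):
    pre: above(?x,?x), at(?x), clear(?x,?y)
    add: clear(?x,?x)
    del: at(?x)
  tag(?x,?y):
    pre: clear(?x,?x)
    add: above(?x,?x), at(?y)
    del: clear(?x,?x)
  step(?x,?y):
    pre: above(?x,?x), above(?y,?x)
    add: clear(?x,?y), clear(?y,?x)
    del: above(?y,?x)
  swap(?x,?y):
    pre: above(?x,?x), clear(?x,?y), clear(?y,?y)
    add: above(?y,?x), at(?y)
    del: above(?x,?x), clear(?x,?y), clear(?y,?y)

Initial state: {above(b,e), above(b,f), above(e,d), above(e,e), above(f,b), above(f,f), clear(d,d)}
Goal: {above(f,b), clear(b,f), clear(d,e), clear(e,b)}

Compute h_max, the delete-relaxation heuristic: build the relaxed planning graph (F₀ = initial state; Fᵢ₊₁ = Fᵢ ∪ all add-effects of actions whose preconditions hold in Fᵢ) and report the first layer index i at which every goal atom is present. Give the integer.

2

F0 = init (7 atoms)
F1 = F0 ∪ {above(d,d), at(b), at(d), at(e), at(f), clear(b,b), clear(b,e), clear(b,f), clear(e,b), clear(e,e), clear(f,b), clear(f,f)}  (19 atoms)
F2 = F1 ∪ {above(b,b), clear(d,e), clear(e,d)}  (22 atoms)
goal ⊆ F2  ⇒  h_max = 2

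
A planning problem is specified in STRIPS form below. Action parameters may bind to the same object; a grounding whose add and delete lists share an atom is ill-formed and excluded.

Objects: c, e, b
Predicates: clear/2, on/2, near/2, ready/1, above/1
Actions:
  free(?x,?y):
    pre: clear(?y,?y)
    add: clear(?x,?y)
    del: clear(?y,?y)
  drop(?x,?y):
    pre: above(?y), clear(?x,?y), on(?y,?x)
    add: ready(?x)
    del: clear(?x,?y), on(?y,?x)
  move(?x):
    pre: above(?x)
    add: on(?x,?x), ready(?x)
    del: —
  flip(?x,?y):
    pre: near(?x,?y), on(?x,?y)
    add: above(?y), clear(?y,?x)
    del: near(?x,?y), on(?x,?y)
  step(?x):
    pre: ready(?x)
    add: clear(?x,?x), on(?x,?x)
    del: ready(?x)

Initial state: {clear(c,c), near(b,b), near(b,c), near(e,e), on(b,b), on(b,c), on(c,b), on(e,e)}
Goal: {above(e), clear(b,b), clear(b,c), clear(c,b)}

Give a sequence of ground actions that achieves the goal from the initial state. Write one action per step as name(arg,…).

1. free(b,c)  →  {clear(b,c), near(b,b), near(b,c), near(e,e), on(b,b), on(b,c), on(c,b), on(e,e)}
2. flip(e,e)  →  {above(e), clear(b,c), clear(e,e), near(b,b), near(b,c), on(b,b), on(b,c), on(c,b)}
3. flip(b,c)  →  {above(c), above(e), clear(b,c), clear(c,b), clear(e,e), near(b,b), on(b,b), on(c,b)}
4. flip(b,b)  →  {above(b), above(c), above(e), clear(b,b), clear(b,c), clear(c,b), clear(e,e), on(c,b)}

free(b,c); flip(e,e); flip(b,c); flip(b,b)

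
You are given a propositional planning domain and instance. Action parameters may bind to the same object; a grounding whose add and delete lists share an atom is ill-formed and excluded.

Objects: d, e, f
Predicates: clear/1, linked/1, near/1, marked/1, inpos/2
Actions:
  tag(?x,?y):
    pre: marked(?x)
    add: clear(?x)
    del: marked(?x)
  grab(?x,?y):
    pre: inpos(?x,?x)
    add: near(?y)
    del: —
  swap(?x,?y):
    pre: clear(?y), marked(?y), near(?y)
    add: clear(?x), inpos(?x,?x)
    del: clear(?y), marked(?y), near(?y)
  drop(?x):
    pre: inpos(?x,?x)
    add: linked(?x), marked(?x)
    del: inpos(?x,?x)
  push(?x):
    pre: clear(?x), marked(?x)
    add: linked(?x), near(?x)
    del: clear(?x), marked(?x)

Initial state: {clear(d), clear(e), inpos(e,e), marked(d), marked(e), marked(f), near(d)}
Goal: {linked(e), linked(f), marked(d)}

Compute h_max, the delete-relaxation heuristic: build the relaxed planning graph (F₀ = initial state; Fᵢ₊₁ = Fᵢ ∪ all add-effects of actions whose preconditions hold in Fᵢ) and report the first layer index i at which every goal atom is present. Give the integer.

F0 = init (7 atoms)
F1 = F0 ∪ {clear(f), inpos(f,f), linked(d), linked(e), near(e), near(f)}  (13 atoms)
F2 = F1 ∪ {inpos(d,d), linked(f)}  (15 atoms)
goal ⊆ F2  ⇒  h_max = 2

2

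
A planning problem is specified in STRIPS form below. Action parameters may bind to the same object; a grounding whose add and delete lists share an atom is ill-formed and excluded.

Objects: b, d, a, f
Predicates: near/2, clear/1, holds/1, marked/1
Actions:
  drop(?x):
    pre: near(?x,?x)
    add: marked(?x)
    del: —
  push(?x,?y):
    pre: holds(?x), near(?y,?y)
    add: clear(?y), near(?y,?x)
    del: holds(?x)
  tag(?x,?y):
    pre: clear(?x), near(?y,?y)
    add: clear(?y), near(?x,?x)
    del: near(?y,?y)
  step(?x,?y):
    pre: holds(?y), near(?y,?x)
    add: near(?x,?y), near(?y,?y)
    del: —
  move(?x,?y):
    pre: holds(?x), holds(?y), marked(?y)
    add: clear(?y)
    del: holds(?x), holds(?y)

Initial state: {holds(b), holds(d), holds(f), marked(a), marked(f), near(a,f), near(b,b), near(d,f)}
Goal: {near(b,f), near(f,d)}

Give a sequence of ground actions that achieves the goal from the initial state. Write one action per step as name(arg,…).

push(f,b); step(f,d)

1. push(f,b)  →  {clear(b), holds(b), holds(d), marked(a), marked(f), near(a,f), near(b,b), near(b,f), near(d,f)}
2. step(f,d)  →  {clear(b), holds(b), holds(d), marked(a), marked(f), near(a,f), near(b,b), near(b,f), near(d,d), near(d,f), near(f,d)}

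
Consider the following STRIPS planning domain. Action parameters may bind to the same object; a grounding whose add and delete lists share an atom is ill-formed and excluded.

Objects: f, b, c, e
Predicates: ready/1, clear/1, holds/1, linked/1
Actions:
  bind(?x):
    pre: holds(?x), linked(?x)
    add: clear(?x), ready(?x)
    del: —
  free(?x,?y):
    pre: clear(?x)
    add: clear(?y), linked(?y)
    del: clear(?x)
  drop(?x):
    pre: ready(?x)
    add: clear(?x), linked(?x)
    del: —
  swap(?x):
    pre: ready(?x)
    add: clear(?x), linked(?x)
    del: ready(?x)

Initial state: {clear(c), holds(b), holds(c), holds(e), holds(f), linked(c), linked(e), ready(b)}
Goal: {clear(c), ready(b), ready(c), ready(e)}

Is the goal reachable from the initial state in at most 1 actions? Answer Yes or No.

No

1. bind(c)  →  {clear(c), holds(b), holds(c), holds(e), holds(f), linked(c), linked(e), ready(b), ready(c)}
2. bind(e)  →  {clear(c), clear(e), holds(b), holds(c), holds(e), holds(f), linked(c), linked(e), ready(b), ready(c), ready(e)}
optimal plan length = 2; 2 > 1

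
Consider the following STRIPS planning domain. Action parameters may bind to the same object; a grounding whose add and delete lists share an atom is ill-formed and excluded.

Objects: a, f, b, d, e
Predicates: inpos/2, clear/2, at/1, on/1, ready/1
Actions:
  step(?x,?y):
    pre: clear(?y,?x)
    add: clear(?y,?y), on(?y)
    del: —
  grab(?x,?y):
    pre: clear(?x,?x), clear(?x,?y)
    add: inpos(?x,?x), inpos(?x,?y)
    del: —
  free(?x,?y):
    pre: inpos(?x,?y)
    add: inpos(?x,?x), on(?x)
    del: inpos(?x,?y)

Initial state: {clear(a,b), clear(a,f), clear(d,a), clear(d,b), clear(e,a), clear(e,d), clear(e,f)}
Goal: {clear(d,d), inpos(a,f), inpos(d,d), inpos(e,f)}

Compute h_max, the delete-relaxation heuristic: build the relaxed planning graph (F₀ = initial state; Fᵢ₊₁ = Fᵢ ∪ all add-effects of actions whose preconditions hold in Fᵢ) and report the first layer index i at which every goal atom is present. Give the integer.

F0 = init (7 atoms)
F1 = F0 ∪ {clear(a,a), clear(d,d), clear(e,e), on(a), on(d), on(e)}  (13 atoms)
F2 = F1 ∪ {inpos(a,a), inpos(a,b), inpos(a,f), inpos(d,a), inpos(d,b), inpos(d,d), inpos(e,a), inpos(e,d), inpos(e,e), inpos(e,f)}  (23 atoms)
goal ⊆ F2  ⇒  h_max = 2

2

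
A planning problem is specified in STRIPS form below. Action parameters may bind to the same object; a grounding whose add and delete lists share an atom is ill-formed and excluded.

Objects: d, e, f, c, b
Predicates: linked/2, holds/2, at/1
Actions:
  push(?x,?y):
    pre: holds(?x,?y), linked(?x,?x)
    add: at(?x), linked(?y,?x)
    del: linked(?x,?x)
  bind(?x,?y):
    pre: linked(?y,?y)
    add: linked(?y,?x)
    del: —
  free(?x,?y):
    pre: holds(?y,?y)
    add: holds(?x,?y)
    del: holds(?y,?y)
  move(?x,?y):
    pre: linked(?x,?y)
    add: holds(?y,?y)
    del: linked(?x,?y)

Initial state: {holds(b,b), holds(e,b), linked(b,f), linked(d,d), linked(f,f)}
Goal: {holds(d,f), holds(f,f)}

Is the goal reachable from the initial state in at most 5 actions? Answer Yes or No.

1. move(f,f)  →  {holds(b,b), holds(e,b), holds(f,f), linked(b,f), linked(d,d)}
2. free(d,f)  →  {holds(b,b), holds(d,f), holds(e,b), linked(b,f), linked(d,d)}
3. move(b,f)  →  {holds(b,b), holds(d,f), holds(e,b), holds(f,f), linked(d,d)}
optimal plan length = 3; 3 ≤ 5

Yes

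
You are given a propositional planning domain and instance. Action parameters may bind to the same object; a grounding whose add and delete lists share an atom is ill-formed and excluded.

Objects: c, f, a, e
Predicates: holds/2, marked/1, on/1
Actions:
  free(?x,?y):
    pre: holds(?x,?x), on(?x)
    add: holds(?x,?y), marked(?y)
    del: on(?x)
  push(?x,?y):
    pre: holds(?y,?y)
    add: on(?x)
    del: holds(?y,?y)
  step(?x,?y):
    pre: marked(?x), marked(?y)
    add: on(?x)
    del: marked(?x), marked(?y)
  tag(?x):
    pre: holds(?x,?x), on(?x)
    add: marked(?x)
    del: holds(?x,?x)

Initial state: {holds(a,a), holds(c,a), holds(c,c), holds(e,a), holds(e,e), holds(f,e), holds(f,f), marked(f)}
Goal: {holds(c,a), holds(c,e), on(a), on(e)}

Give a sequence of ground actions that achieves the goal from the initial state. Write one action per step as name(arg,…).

1. push(c,f)  →  {holds(a,a), holds(c,a), holds(c,c), holds(e,a), holds(e,e), holds(f,e), marked(f), on(c)}
2. free(c,e)  →  {holds(a,a), holds(c,a), holds(c,c), holds(c,e), holds(e,a), holds(e,e), holds(f,e), marked(e), marked(f)}
3. push(a,c)  →  {holds(a,a), holds(c,a), holds(c,e), holds(e,a), holds(e,e), holds(f,e), marked(e), marked(f), on(a)}
4. push(e,a)  →  {holds(c,a), holds(c,e), holds(e,a), holds(e,e), holds(f,e), marked(e), marked(f), on(a), on(e)}

push(c,f); free(c,e); push(a,c); push(e,a)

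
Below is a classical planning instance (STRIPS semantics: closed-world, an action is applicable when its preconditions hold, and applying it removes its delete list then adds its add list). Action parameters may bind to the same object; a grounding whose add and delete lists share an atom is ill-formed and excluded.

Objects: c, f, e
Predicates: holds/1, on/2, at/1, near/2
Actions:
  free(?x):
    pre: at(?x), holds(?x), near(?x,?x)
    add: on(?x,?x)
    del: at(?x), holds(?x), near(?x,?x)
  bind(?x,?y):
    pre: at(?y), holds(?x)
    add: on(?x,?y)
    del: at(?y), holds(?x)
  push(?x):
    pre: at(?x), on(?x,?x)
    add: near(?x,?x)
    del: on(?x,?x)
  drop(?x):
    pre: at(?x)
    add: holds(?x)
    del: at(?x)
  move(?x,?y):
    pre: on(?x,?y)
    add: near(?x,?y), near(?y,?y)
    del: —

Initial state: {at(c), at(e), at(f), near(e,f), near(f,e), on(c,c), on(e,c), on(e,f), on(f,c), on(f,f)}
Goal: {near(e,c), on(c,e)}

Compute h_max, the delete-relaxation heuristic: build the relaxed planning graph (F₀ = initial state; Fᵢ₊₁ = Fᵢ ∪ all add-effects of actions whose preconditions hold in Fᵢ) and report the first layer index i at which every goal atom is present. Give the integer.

2

F0 = init (10 atoms)
F1 = F0 ∪ {holds(c), holds(e), holds(f), near(c,c), near(e,c), near(f,c), near(f,f)}  (17 atoms)
F2 = F1 ∪ {on(c,e), on(c,f), on(e,e), on(f,e)}  (21 atoms)
goal ⊆ F2  ⇒  h_max = 2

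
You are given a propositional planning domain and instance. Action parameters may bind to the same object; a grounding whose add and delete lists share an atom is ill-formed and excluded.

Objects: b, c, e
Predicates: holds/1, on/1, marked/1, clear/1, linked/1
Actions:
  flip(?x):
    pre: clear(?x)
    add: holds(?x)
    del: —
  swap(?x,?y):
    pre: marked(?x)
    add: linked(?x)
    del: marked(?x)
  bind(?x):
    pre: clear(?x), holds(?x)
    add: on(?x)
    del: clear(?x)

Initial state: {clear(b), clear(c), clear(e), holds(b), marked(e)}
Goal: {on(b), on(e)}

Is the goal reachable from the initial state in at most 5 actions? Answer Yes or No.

1. flip(e)  →  {clear(b), clear(c), clear(e), holds(b), holds(e), marked(e)}
2. bind(b)  →  {clear(c), clear(e), holds(b), holds(e), marked(e), on(b)}
3. bind(e)  →  {clear(c), holds(b), holds(e), marked(e), on(b), on(e)}
optimal plan length = 3; 3 ≤ 5

Yes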